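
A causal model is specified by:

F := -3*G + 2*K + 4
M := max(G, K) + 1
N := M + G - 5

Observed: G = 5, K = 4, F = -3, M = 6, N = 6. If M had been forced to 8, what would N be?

Intervening sets M = 8 and removes its equation (M := max(G, K) + 1).
N = M + G - 5  [with M=8, G=5]  = 8

8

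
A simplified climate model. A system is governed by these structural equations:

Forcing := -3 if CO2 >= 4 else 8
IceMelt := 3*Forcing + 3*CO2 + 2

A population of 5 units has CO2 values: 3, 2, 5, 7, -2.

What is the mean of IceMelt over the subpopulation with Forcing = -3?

11

E[IceMelt|Forcing=-3] averages over only the 2 units with Forcing=-3 (CO2 = 5, 7): IceMelt = 8, 14, mean 11.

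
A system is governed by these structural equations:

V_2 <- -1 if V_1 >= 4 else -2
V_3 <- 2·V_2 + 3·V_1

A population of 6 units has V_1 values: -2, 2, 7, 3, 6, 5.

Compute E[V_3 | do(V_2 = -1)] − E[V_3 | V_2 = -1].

The intervention sets V_2=-1 in all 6 units regardless of V_1. Recomputing V_3 per unit gives -8, 4, 19, 7, 16, 13; average 8.5.
Conditioning on V_2=-1 selects the 3 unit(s) with V_1 ∈ {7, 6, 5}. Their V_3 values: 19, 16, 13. Mean = 16.
Difference = 8.5 − 16 = -7.5.

-7.5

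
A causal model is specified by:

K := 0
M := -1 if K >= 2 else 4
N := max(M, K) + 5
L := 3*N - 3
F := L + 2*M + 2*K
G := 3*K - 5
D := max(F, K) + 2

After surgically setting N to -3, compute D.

The intervention breaks the incoming arrows to N: N := max(M, K) + 5 no longer applies, and N = -3.
M = -1 if K >= 2 else 4  [with K=0]  = 4
L = 3*N - 3  [with N=-3]  = -12
F = L + 2*M + 2*K  [with L=-12, M=4, K=0]  = -4
D = max(F, K) + 2  [with F=-4, K=0]  = 2

2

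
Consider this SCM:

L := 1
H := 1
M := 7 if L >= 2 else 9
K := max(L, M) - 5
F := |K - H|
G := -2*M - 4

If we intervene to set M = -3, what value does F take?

5

do(M=-3) replaces the equation M := 7 if L >= 2 else 9 with the constant M = -3.
K = max(L, M) - 5  [with L=1, M=-3]  = -4
F = |K - H|  [with K=-4, H=1]  = 5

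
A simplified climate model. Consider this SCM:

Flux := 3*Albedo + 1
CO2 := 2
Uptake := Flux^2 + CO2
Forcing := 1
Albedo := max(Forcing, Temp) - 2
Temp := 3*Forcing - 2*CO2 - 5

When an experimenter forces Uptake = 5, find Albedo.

do(Uptake=5) replaces the equation Uptake := Flux^2 + CO2 with the constant Uptake = 5.
No directed path runs from Uptake to Albedo, so Albedo keeps its natural value.
Temp = 3*Forcing - 2*CO2 - 5  [with Forcing=1, CO2=2]  = -6
Albedo = max(Forcing, Temp) - 2  [with Forcing=1, Temp=-6]  = -1

-1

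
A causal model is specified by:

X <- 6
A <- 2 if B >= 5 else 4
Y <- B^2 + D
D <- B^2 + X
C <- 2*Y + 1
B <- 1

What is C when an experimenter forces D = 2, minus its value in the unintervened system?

The intervention breaks the incoming arrows to D: D <- B^2 + X no longer applies, and D = 2.
Y = B^2 + D  [with B=1, D=2]  = 3
C = 2*Y + 1  [with Y=3]  = 7
Without intervention: D = B^2 + X  [with B=1, X=6]  = 7; Y = B^2 + D  [with B=1, D=7]  = 8; C = 2*Y + 1  [with Y=8]  = 17.
Change = 7 − 17 = -10.

-10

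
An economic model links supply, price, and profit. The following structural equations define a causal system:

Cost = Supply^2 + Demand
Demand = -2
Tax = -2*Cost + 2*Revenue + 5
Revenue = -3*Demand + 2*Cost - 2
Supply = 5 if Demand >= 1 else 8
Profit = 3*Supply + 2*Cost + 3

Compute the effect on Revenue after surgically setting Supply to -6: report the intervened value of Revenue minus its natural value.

Under do(Supply=-6), the mechanism Supply = 5 if Demand >= 1 else 8 is discarded; Supply is fixed at -6.
Cost = Supply^2 + Demand  [with Supply=-6, Demand=-2]  = 34
Revenue = -3*Demand + 2*Cost - 2  [with Demand=-2, Cost=34]  = 72
Without intervention: Supply = 5 if Demand >= 1 else 8  [with Demand=-2]  = 8; Cost = Supply^2 + Demand  [with Supply=8, Demand=-2]  = 62; Revenue = -3*Demand + 2*Cost - 2  [with Demand=-2, Cost=62]  = 128.
Change = 72 − 128 = -56.

-56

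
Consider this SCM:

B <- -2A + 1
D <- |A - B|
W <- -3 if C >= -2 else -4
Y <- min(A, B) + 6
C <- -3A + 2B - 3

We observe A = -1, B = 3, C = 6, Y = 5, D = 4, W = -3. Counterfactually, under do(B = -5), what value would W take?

Under do(B=-5), the mechanism B <- -2A + 1 is discarded; B is fixed at -5.
C = -3A + 2B - 3  [with A=-1, B=-5]  = -10
W = -3 if C >= -2 else -4  [with C=-10]  = -4

-4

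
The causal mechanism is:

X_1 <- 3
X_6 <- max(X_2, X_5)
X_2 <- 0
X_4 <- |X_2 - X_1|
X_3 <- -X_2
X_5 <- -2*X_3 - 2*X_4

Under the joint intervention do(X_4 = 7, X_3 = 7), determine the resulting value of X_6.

The joint intervention fixes X_4 = 7, X_3 = 7, removing each variable's own equation.
X_5 = -2*X_3 - 2*X_4  [with X_3=7, X_4=7]  = -28
X_6 = max(X_2, X_5)  [with X_2=0, X_5=-28]  = 0

0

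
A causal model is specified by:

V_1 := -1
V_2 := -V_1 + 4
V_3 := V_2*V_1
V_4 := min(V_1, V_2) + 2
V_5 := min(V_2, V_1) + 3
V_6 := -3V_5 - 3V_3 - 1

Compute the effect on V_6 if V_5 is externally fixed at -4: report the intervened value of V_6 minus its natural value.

The intervention breaks the incoming arrows to V_5: V_5 := min(V_2, V_1) + 3 no longer applies, and V_5 = -4.
V_2 = -V_1 + 4  [with V_1=-1]  = 5
V_3 = V_2*V_1  [with V_2=5, V_1=-1]  = -5
V_6 = -3V_5 - 3V_3 - 1  [with V_5=-4, V_3=-5]  = 26
Without intervention: V_2 = -V_1 + 4  [with V_1=-1]  = 5; V_3 = V_2*V_1  [with V_2=5, V_1=-1]  = -5; V_5 = min(V_2, V_1) + 3  [with V_2=5, V_1=-1]  = 2; V_6 = -3V_5 - 3V_3 - 1  [with V_5=2, V_3=-5]  = 8.
Change = 26 − 8 = 18.

18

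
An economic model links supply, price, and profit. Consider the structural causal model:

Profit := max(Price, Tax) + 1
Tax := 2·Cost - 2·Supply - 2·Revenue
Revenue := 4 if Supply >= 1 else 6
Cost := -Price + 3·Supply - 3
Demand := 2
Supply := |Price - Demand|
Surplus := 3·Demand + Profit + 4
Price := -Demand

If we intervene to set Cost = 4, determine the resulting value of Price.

-2

The intervention breaks the incoming arrows to Cost: Cost := -Price + 3·Supply - 3 no longer applies, and Cost = 4.
Since Price is not a descendant of the intervened variable, it is unaffected.
Price = -Demand  [with Demand=2]  = -2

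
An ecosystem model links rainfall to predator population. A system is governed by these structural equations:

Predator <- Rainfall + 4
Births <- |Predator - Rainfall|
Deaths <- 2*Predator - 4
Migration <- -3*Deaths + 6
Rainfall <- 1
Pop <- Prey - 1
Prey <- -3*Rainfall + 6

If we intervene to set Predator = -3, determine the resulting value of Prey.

3

Under do(Predator=-3), the mechanism Predator <- Rainfall + 4 is discarded; Predator is fixed at -3.
Since Prey is not a descendant of the intervened variable, it is unaffected.
Prey = -3*Rainfall + 6  [with Rainfall=1]  = 3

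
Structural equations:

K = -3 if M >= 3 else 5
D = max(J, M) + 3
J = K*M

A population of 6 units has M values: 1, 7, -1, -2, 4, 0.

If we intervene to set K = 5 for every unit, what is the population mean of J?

7.5

do(K=5) breaks K's dependence on M. With K=5 fixed, J across the units is 5, 35, -5, -10, 20, 0, mean 7.5.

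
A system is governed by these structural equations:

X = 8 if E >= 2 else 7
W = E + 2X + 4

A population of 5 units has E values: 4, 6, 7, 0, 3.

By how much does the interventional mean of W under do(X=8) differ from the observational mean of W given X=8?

do(X=8) breaks X's dependence on E. With X=8 fixed, W across the units is 24, 26, 27, 20, 23, mean 24.
Conditioning on X=8 selects the 4 unit(s) with E ∈ {4, 6, 7, 3}. Their W values: 24, 26, 27, 23. Mean = 25.
Difference = 24 − 25 = -1.

-1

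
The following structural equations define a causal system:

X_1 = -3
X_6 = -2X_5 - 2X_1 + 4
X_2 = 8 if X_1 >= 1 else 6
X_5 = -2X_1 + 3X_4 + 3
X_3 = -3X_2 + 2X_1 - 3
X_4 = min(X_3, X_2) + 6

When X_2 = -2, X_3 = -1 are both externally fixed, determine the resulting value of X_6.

Under do(X_2 = -2, X_3 = -1), each intervened variable's structural equation is replaced by its fixed value.
X_4 = min(X_3, X_2) + 6  [with X_3=-1, X_2=-2]  = 4
X_5 = -2X_1 + 3X_4 + 3  [with X_1=-3, X_4=4]  = 21
X_6 = -2X_5 - 2X_1 + 4  [with X_5=21, X_1=-3]  = -32

-32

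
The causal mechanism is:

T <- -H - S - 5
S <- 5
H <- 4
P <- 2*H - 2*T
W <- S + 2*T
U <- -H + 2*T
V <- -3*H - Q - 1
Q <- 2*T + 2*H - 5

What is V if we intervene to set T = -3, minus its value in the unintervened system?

do(T=-3) replaces the equation T <- -H - S - 5 with the constant T = -3.
Q = 2*T + 2*H - 5  [with T=-3, H=4]  = -3
V = -3*H - Q - 1  [with H=4, Q=-3]  = -10
Without intervention: T = -H - S - 5  [with H=4, S=5]  = -14; Q = 2*T + 2*H - 5  [with T=-14, H=4]  = -25; V = -3*H - Q - 1  [with H=4, Q=-25]  = 12.
Change = -10 − 12 = -22.

-22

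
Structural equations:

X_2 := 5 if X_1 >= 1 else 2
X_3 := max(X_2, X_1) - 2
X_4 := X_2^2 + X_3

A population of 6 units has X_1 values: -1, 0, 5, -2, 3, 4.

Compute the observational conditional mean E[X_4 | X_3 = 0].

4

Observing X_3=0 restricts to units where X_3's equation naturally yields 0: X_1 ∈ {-1, 0, -2}. In that subpopulation X_4 = 4, 4, 4, mean 4.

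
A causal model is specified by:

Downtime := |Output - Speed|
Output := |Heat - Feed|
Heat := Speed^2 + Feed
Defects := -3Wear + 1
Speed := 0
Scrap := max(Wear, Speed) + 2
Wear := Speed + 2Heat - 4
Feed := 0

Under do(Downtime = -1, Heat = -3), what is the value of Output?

Under do(Downtime = -1, Heat = -3), each intervened variable's structural equation is replaced by its fixed value.
Output = |Heat - Feed|  [with Heat=-3, Feed=0]  = 3

3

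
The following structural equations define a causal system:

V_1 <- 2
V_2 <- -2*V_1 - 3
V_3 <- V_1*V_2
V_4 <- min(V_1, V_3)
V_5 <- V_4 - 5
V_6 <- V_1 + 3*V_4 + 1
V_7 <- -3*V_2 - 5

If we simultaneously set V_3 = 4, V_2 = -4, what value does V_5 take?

-3

Setting V_3 = 4, V_2 = -4 by intervention discards those variables' equations.
V_4 = min(V_1, V_3)  [with V_1=2, V_3=4]  = 2
V_5 = V_4 - 5  [with V_4=2]  = -3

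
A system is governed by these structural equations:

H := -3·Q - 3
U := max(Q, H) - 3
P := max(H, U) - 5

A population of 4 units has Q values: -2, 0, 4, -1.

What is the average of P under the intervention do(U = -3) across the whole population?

Every unit gets U=-3 under the intervention. P values become -2, -8, -8, -5; E[P|do(U=-3)] = -5.75.

-5.75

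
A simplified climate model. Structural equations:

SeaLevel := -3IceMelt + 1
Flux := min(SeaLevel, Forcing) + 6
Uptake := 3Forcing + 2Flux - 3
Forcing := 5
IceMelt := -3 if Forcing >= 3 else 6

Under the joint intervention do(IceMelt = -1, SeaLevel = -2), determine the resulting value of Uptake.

20

Under do(IceMelt = -1, SeaLevel = -2), each intervened variable's structural equation is replaced by its fixed value.
Flux = min(SeaLevel, Forcing) + 6  [with SeaLevel=-2, Forcing=5]  = 4
Uptake = 3Forcing + 2Flux - 3  [with Forcing=5, Flux=4]  = 20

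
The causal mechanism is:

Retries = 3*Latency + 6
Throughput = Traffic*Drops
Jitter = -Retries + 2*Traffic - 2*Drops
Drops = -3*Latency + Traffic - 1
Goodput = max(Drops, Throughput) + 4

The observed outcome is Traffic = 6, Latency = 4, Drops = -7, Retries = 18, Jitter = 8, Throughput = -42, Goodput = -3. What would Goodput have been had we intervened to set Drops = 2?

16

The intervention breaks the incoming arrows to Drops: Drops = -3*Latency + Traffic - 1 no longer applies, and Drops = 2.
Throughput = Traffic*Drops  [with Traffic=6, Drops=2]  = 12
Goodput = max(Drops, Throughput) + 4  [with Drops=2, Throughput=12]  = 16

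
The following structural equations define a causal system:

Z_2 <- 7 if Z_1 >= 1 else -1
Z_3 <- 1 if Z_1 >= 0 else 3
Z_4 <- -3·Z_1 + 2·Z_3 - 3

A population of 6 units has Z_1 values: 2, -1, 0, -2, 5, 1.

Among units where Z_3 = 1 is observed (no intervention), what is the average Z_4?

-7

E[Z_4|Z_3=1] averages over only the 4 units with Z_3=1 (Z_1 = 2, 0, 5, 1): Z_4 = -7, -1, -16, -4, mean -7.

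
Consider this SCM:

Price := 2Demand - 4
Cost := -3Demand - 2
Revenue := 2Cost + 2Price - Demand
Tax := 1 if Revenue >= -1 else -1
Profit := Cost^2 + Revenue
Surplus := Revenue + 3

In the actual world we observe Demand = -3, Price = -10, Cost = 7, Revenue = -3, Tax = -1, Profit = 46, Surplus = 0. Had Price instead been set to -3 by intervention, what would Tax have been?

do(Price=-3) replaces the equation Price := 2Demand - 4 with the constant Price = -3.
Cost = -3Demand - 2  [with Demand=-3]  = 7
Revenue = 2Cost + 2Price - Demand  [with Cost=7, Price=-3, Demand=-3]  = 11
Tax = 1 if Revenue >= -1 else -1  [with Revenue=11]  = 1

1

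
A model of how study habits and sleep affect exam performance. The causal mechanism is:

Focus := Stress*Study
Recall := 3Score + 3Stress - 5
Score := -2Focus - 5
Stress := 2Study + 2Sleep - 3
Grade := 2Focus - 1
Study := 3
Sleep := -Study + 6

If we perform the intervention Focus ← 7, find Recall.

Under do(Focus=7), the mechanism Focus := Stress*Study is discarded; Focus is fixed at 7.
Sleep = -Study + 6  [with Study=3]  = 3
Stress = 2Study + 2Sleep - 3  [with Study=3, Sleep=3]  = 9
Score = -2Focus - 5  [with Focus=7]  = -19
Recall = 3Score + 3Stress - 5  [with Score=-19, Stress=9]  = -35

-35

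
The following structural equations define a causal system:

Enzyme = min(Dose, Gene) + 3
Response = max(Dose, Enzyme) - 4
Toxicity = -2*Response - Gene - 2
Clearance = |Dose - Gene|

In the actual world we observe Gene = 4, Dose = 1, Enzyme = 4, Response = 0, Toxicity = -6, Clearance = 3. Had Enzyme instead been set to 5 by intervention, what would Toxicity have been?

-8

do(Enzyme=5) replaces the equation Enzyme = min(Dose, Gene) + 3 with the constant Enzyme = 5.
Response = max(Dose, Enzyme) - 4  [with Dose=1, Enzyme=5]  = 1
Toxicity = -2*Response - Gene - 2  [with Response=1, Gene=4]  = -8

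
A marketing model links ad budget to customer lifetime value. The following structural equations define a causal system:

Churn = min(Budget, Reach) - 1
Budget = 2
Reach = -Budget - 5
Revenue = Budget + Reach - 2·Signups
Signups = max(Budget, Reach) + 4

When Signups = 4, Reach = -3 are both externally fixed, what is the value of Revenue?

-9

Setting Signups = 4, Reach = -3 by intervention discards those variables' equations.
Revenue = Budget + Reach - 2·Signups  [with Budget=2, Reach=-3, Signups=4]  = -9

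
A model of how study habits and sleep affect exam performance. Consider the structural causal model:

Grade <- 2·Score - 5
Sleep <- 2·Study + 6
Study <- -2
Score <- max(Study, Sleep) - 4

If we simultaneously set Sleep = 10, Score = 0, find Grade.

-5

Setting Sleep = 10, Score = 0 by intervention discards those variables' equations.
Grade = 2·Score - 5  [with Score=0]  = -5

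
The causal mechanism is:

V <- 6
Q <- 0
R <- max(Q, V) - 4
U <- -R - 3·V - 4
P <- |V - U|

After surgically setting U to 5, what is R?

Under do(U=5), the mechanism U <- -R - 3·V - 4 is discarded; U is fixed at 5.
Since R is not a descendant of the intervened variable, it is unaffected.
R = max(Q, V) - 4  [with Q=0, V=6]  = 2

2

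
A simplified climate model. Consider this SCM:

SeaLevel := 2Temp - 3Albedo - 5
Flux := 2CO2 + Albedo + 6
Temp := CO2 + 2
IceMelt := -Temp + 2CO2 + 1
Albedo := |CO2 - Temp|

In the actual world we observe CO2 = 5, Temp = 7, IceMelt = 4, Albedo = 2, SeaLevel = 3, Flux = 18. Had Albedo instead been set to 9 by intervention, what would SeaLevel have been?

-18

Intervening sets Albedo = 9 and removes its equation (Albedo := |CO2 - Temp|).
Temp = CO2 + 2  [with CO2=5]  = 7
SeaLevel = 2Temp - 3Albedo - 5  [with Temp=7, Albedo=9]  = -18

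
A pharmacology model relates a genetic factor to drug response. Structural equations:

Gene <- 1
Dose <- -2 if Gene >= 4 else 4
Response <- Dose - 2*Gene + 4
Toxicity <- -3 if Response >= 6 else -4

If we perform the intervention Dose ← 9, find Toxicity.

-3

Under do(Dose=9), the mechanism Dose <- -2 if Gene >= 4 else 4 is discarded; Dose is fixed at 9.
Response = Dose - 2*Gene + 4  [with Dose=9, Gene=1]  = 11
Toxicity = -3 if Response >= 6 else -4  [with Response=11]  = -3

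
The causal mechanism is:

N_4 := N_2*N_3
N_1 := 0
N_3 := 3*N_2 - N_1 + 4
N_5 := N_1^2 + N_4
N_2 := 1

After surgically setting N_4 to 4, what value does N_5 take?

4

Intervening sets N_4 = 4 and removes its equation (N_4 := N_2*N_3).
N_5 = N_1^2 + N_4  [with N_1=0, N_4=4]  = 4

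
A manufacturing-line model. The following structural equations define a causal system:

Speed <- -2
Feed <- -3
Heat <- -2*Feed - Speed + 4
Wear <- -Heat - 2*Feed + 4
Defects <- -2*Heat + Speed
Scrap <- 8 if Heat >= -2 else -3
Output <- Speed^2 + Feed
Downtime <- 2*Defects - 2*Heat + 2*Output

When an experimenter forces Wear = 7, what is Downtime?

do(Wear=7) replaces the equation Wear <- -Heat - 2*Feed + 4 with the constant Wear = 7.
No directed path runs from Wear to Downtime, so Downtime keeps its natural value.
Heat = -2*Feed - Speed + 4  [with Feed=-3, Speed=-2]  = 12
Defects = -2*Heat + Speed  [with Heat=12, Speed=-2]  = -26
Output = Speed^2 + Feed  [with Speed=-2, Feed=-3]  = 1
Downtime = 2*Defects - 2*Heat + 2*Output  [with Defects=-26, Heat=12, Output=1]  = -74

-74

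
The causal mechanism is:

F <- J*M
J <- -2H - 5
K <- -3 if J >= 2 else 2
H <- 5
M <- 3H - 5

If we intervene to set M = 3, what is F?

-45

do(M=3) replaces the equation M <- 3H - 5 with the constant M = 3.
J = -2H - 5  [with H=5]  = -15
F = J*M  [with J=-15, M=3]  = -45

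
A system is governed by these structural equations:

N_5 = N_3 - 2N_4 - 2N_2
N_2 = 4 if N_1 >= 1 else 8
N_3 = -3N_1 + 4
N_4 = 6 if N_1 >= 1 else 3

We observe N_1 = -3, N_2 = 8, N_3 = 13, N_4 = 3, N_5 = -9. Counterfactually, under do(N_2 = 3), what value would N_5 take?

do(N_2=3) replaces the equation N_2 = 4 if N_1 >= 1 else 8 with the constant N_2 = 3.
N_3 = -3N_1 + 4  [with N_1=-3]  = 13
N_4 = 6 if N_1 >= 1 else 3  [with N_1=-3]  = 3
N_5 = N_3 - 2N_4 - 2N_2  [with N_3=13, N_4=3, N_2=3]  = 1

1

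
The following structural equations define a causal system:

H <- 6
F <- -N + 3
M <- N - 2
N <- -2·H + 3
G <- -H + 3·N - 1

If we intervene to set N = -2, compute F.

The intervention breaks the incoming arrows to N: N <- -2·H + 3 no longer applies, and N = -2.
F = -N + 3  [with N=-2]  = 5

5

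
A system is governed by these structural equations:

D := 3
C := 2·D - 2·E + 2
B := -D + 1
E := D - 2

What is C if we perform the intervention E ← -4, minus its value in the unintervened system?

The intervention breaks the incoming arrows to E: E := D - 2 no longer applies, and E = -4.
C = 2·D - 2·E + 2  [with D=3, E=-4]  = 16
Without intervention: E = D - 2  [with D=3]  = 1; C = 2·D - 2·E + 2  [with D=3, E=1]  = 6.
Change = 16 − 6 = 10.

10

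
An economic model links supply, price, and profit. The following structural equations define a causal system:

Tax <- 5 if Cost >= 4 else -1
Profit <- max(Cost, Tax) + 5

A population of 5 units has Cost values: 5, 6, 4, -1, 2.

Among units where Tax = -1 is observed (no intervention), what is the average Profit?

Observing Tax=-1 restricts to units where Tax's equation naturally yields -1: Cost ∈ {-1, 2}. In that subpopulation Profit = 4, 7, mean 5.5.

5.5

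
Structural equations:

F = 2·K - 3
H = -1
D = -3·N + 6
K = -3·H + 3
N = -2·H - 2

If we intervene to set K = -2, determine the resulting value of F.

Intervening sets K = -2 and removes its equation (K = -3·H + 3).
F = 2·K - 3  [with K=-2]  = -7

-7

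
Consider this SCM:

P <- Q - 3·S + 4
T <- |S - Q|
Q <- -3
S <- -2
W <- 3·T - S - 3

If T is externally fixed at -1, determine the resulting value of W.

-4

Intervening sets T = -1 and removes its equation (T <- |S - Q|).
W = 3·T - S - 3  [with T=-1, S=-2]  = -4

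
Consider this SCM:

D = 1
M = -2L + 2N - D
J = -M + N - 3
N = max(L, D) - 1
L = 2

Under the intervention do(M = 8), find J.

-10

Intervening sets M = 8 and removes its equation (M = -2L + 2N - D).
N = max(L, D) - 1  [with L=2, D=1]  = 1
J = -M + N - 3  [with M=8, N=1]  = -10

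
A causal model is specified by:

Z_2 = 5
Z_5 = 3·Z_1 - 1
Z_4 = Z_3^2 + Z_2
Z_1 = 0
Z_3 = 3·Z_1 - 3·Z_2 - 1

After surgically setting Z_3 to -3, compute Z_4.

The intervention breaks the incoming arrows to Z_3: Z_3 = 3·Z_1 - 3·Z_2 - 1 no longer applies, and Z_3 = -3.
Z_4 = Z_3^2 + Z_2  [with Z_3=-3, Z_2=5]  = 14

14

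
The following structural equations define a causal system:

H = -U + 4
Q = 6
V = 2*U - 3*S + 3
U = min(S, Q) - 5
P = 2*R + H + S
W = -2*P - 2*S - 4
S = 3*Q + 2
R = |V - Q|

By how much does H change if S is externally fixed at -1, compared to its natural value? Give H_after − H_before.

Under do(S=-1), the mechanism S = 3*Q + 2 is discarded; S is fixed at -1.
U = min(S, Q) - 5  [with S=-1, Q=6]  = -6
H = -U + 4  [with U=-6]  = 10
Without intervention: S = 3*Q + 2  [with Q=6]  = 20; U = min(S, Q) - 5  [with S=20, Q=6]  = 1; H = -U + 4  [with U=1]  = 3.
Change = 10 − 3 = 7.

7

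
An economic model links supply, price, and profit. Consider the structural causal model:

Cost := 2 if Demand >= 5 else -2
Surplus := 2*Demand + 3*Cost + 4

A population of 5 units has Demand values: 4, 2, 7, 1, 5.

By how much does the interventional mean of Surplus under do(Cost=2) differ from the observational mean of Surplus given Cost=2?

Every unit gets Cost=2 under the intervention. Surplus values become 18, 14, 24, 12, 20; E[Surplus|do(Cost=2)] = 17.6.
Observing Cost=2 restricts to units where Cost's equation naturally yields 2: Demand ∈ {7, 5}. In that subpopulation Surplus = 24, 20, mean 22.
Difference = 17.6 − 22 = -4.4.

-4.4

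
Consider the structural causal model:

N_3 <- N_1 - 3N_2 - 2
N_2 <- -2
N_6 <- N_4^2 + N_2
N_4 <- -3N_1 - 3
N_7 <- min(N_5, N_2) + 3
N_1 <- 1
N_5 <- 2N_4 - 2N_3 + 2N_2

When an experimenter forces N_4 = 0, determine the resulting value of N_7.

The intervention breaks the incoming arrows to N_4: N_4 <- -3N_1 - 3 no longer applies, and N_4 = 0.
N_3 = N_1 - 3N_2 - 2  [with N_1=1, N_2=-2]  = 5
N_5 = 2N_4 - 2N_3 + 2N_2  [with N_4=0, N_3=5, N_2=-2]  = -14
N_7 = min(N_5, N_2) + 3  [with N_5=-14, N_2=-2]  = -11

-11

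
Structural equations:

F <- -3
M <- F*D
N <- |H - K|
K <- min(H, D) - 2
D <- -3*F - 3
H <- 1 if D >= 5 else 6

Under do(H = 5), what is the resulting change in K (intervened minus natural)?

4

do(H=5) replaces the equation H <- 1 if D >= 5 else 6 with the constant H = 5.
D = -3*F - 3  [with F=-3]  = 6
K = min(H, D) - 2  [with H=5, D=6]  = 3
Without intervention: D = -3*F - 3  [with F=-3]  = 6; H = 1 if D >= 5 else 6  [with D=6]  = 1; K = min(H, D) - 2  [with H=1, D=6]  = -1.
Change = 3 − (-1) = 4.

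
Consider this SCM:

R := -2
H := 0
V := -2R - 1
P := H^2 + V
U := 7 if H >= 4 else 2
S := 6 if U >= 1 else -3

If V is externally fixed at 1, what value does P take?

The intervention breaks the incoming arrows to V: V := -2R - 1 no longer applies, and V = 1.
P = H^2 + V  [with H=0, V=1]  = 1

1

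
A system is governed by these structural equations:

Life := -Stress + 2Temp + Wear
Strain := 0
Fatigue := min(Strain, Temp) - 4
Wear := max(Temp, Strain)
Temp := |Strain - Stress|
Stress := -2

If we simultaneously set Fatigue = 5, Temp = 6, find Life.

The joint intervention fixes Fatigue = 5, Temp = 6, removing each variable's own equation.
Wear = max(Temp, Strain)  [with Temp=6, Strain=0]  = 6
Life = -Stress + 2Temp + Wear  [with Stress=-2, Temp=6, Wear=6]  = 20

20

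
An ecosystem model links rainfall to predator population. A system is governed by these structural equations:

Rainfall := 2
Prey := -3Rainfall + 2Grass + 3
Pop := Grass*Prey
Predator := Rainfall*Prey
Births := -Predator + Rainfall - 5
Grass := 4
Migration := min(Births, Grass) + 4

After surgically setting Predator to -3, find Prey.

5

Under do(Predator=-3), the mechanism Predator := Rainfall*Prey is discarded; Predator is fixed at -3.
Since Prey is not a descendant of the intervened variable, it is unaffected.
Prey = -3Rainfall + 2Grass + 3  [with Rainfall=2, Grass=4]  = 5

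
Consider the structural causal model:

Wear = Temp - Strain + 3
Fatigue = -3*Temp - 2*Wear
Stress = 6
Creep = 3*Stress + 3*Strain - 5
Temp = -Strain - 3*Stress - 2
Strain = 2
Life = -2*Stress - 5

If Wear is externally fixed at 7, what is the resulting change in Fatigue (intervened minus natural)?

-56

The intervention breaks the incoming arrows to Wear: Wear = Temp - Strain + 3 no longer applies, and Wear = 7.
Temp = -Strain - 3*Stress - 2  [with Strain=2, Stress=6]  = -22
Fatigue = -3*Temp - 2*Wear  [with Temp=-22, Wear=7]  = 52
Without intervention: Temp = -Strain - 3*Stress - 2  [with Strain=2, Stress=6]  = -22; Wear = Temp - Strain + 3  [with Temp=-22, Strain=2]  = -21; Fatigue = -3*Temp - 2*Wear  [with Temp=-22, Wear=-21]  = 108.
Change = 52 − 108 = -56.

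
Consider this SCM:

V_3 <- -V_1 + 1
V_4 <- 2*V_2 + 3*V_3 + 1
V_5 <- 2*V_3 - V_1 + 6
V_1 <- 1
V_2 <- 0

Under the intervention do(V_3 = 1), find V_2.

Under do(V_3=1), the mechanism V_3 <- -V_1 + 1 is discarded; V_3 is fixed at 1.
Since V_2 is not a descendant of the intervened variable, it is unaffected.

0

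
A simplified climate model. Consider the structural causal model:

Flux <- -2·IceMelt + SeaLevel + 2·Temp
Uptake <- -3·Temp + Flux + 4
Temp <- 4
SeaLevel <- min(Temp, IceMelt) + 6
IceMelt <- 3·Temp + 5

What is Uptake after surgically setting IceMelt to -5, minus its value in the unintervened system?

35

do(IceMelt=-5) replaces the equation IceMelt <- 3·Temp + 5 with the constant IceMelt = -5.
SeaLevel = min(Temp, IceMelt) + 6  [with Temp=4, IceMelt=-5]  = 1
Flux = -2·IceMelt + SeaLevel + 2·Temp  [with IceMelt=-5, SeaLevel=1, Temp=4]  = 19
Uptake = -3·Temp + Flux + 4  [with Temp=4, Flux=19]  = 11
Without intervention: IceMelt = 3·Temp + 5  [with Temp=4]  = 17; SeaLevel = min(Temp, IceMelt) + 6  [with Temp=4, IceMelt=17]  = 10; Flux = -2·IceMelt + SeaLevel + 2·Temp  [with IceMelt=17, SeaLevel=10, Temp=4]  = -16; Uptake = -3·Temp + Flux + 4  [with Temp=4, Flux=-16]  = -24.
Change = 11 − (-24) = 35.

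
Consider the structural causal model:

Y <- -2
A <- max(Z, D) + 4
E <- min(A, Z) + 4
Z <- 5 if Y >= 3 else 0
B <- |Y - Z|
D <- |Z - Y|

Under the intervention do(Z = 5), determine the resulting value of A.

11

do(Z=5) replaces the equation Z <- 5 if Y >= 3 else 0 with the constant Z = 5.
D = |Z - Y|  [with Z=5, Y=-2]  = 7
A = max(Z, D) + 4  [with Z=5, D=7]  = 11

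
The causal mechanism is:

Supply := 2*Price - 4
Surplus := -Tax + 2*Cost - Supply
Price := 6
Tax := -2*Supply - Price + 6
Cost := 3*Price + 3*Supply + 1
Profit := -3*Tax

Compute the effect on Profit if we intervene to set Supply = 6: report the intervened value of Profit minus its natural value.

do(Supply=6) replaces the equation Supply := 2*Price - 4 with the constant Supply = 6.
Tax = -2*Supply - Price + 6  [with Supply=6, Price=6]  = -12
Profit = -3*Tax  [with Tax=-12]  = 36
Without intervention: Supply = 2*Price - 4  [with Price=6]  = 8; Tax = -2*Supply - Price + 6  [with Supply=8, Price=6]  = -16; Profit = -3*Tax  [with Tax=-16]  = 48.
Change = 36 − 48 = -12.

-12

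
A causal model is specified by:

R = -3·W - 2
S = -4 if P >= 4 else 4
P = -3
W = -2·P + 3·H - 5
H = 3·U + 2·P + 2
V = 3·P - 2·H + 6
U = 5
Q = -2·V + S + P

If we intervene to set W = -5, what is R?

do(W=-5) replaces the equation W = -2·P + 3·H - 5 with the constant W = -5.
R = -3·W - 2  [with W=-5]  = 13

13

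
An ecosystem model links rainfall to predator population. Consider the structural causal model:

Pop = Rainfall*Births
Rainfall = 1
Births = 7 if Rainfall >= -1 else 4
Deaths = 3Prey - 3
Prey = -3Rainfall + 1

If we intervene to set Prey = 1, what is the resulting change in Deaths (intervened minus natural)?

9

Under do(Prey=1), the mechanism Prey = -3Rainfall + 1 is discarded; Prey is fixed at 1.
Deaths = 3Prey - 3  [with Prey=1]  = 0
Without intervention: Prey = -3Rainfall + 1  [with Rainfall=1]  = -2; Deaths = 3Prey - 3  [with Prey=-2]  = -9.
Change = 0 − (-9) = 9.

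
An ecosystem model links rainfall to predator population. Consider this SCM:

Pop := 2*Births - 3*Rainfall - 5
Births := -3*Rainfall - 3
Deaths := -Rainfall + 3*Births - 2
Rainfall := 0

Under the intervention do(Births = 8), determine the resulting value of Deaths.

22

The intervention breaks the incoming arrows to Births: Births := -3*Rainfall - 3 no longer applies, and Births = 8.
Deaths = -Rainfall + 3*Births - 2  [with Rainfall=0, Births=8]  = 22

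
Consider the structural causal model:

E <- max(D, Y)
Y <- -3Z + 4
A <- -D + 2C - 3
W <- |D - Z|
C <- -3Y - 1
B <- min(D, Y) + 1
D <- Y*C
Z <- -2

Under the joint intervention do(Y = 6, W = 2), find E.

6

Setting Y = 6, W = 2 by intervention discards those variables' equations.
C = -3Y - 1  [with Y=6]  = -19
D = Y*C  [with Y=6, C=-19]  = -114
E = max(D, Y)  [with D=-114, Y=6]  = 6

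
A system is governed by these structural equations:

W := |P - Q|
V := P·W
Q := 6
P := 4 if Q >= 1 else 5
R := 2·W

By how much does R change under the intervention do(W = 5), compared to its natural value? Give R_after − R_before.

6

do(W=5) replaces the equation W := |P - Q| with the constant W = 5.
R = 2·W  [with W=5]  = 10
Without intervention: P = 4 if Q >= 1 else 5  [with Q=6]  = 4; W = |P - Q|  [with P=4, Q=6]  = 2; R = 2·W  [with W=2]  = 4.
Change = 10 − 4 = 6.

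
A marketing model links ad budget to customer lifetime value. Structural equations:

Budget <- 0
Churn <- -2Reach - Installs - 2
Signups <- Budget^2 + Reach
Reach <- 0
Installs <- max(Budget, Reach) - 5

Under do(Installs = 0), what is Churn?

do(Installs=0) replaces the equation Installs <- max(Budget, Reach) - 5 with the constant Installs = 0.
Churn = -2Reach - Installs - 2  [with Reach=0, Installs=0]  = -2

-2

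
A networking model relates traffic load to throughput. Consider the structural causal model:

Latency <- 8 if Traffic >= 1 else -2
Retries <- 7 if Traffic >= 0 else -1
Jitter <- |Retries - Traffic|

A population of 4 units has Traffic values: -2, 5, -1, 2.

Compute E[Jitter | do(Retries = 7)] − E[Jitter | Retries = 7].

do(Retries=7) breaks Retries's dependence on Traffic. With Retries=7 fixed, Jitter across the units is 9, 2, 8, 5, mean 6.
E[Jitter|Retries=7] averages over only the 2 units with Retries=7 (Traffic = 5, 2): Jitter = 2, 5, mean 3.5.
Difference = 6 − 3.5 = 2.5.

2.5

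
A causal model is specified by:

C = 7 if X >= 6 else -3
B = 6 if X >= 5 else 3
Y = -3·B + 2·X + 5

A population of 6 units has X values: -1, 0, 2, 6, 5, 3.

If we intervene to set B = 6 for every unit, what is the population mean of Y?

do(B=6) breaks B's dependence on X. With B=6 fixed, Y across the units is -15, -13, -9, -1, -3, -7, mean -8.

-8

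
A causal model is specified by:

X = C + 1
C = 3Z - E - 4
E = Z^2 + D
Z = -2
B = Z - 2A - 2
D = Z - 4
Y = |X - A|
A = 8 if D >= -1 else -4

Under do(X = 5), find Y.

Intervening sets X = 5 and removes its equation (X = C + 1).
D = Z - 4  [with Z=-2]  = -6
A = 8 if D >= -1 else -4  [with D=-6]  = -4
Y = |X - A|  [with X=5, A=-4]  = 9

9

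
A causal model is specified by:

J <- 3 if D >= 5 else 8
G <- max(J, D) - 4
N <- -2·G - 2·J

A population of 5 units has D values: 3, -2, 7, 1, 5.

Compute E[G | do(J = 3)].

Every unit gets J=3 under the intervention. G values become -1, -1, 3, -1, 1; E[G|do(J=3)] = 0.2.

0.2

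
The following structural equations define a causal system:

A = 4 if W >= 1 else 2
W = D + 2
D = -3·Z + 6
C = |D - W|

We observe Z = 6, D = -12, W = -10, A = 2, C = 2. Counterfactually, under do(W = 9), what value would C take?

21

do(W=9) replaces the equation W = D + 2 with the constant W = 9.
D = -3·Z + 6  [with Z=6]  = -12
C = |D - W|  [with D=-12, W=9]  = 21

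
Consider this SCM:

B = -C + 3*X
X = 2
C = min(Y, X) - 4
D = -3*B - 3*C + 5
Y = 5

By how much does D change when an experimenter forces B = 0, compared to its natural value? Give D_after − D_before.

24

Intervening sets B = 0 and removes its equation (B = -C + 3*X).
C = min(Y, X) - 4  [with Y=5, X=2]  = -2
D = -3*B - 3*C + 5  [with B=0, C=-2]  = 11
Without intervention: C = min(Y, X) - 4  [with Y=5, X=2]  = -2; B = -C + 3*X  [with C=-2, X=2]  = 8; D = -3*B - 3*C + 5  [with B=8, C=-2]  = -13.
Change = 11 − (-13) = 24.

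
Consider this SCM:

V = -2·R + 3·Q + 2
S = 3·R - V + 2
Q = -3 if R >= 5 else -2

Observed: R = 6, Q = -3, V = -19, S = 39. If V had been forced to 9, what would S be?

11

The intervention breaks the incoming arrows to V: V = -2·R + 3·Q + 2 no longer applies, and V = 9.
S = 3·R - V + 2  [with R=6, V=9]  = 11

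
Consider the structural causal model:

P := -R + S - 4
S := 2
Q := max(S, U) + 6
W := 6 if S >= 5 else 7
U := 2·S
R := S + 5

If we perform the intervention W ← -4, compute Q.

do(W=-4) replaces the equation W := 6 if S >= 5 else 7 with the constant W = -4.
No directed path runs from W to Q, so Q keeps its natural value.
U = 2·S  [with S=2]  = 4
Q = max(S, U) + 6  [with S=2, U=4]  = 10

10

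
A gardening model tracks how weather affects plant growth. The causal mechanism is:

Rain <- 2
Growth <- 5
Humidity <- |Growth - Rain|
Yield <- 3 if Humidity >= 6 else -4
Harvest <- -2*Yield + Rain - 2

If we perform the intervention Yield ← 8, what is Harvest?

-16

Intervening sets Yield = 8 and removes its equation (Yield <- 3 if Humidity >= 6 else -4).
Harvest = -2*Yield + Rain - 2  [with Yield=8, Rain=2]  = -16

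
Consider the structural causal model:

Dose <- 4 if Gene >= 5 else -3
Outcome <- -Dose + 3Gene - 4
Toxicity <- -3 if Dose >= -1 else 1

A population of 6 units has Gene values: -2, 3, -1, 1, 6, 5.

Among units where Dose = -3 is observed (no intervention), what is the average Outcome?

-0.25

Observing Dose=-3 restricts to units where Dose's equation naturally yields -3: Gene ∈ {-2, 3, -1, 1}. In that subpopulation Outcome = -7, 8, -4, 2, mean -0.25.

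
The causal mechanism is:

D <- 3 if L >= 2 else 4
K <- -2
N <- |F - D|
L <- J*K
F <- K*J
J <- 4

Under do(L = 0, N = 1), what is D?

Setting L = 0, N = 1 by intervention discards those variables' equations.
D = 3 if L >= 2 else 4  [with L=0]  = 4

4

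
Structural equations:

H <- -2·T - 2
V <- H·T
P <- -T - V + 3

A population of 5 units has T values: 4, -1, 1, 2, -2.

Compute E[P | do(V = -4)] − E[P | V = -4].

do(V=-4) breaks V's dependence on T. With V=-4 fixed, P across the units is 3, 8, 6, 5, 9, mean 6.2.
E[P|V=-4] averages over only the 2 units with V=-4 (T = 1, -2): P = 6, 9, mean 7.5.
Difference = 6.2 − 7.5 = -1.3.

-1.3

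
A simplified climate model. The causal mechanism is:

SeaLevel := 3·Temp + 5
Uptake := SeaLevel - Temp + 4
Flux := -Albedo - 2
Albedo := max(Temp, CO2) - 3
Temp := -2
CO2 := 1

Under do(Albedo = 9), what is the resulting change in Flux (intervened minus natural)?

do(Albedo=9) replaces the equation Albedo := max(Temp, CO2) - 3 with the constant Albedo = 9.
Flux = -Albedo - 2  [with Albedo=9]  = -11
Without intervention: Albedo = max(Temp, CO2) - 3  [with Temp=-2, CO2=1]  = -2; Flux = -Albedo - 2  [with Albedo=-2]  = 0.
Change = -11 − 0 = -11.

-11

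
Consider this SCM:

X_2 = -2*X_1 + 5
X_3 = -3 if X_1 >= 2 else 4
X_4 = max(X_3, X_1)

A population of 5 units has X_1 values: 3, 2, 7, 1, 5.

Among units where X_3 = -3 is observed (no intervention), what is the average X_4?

Observing X_3=-3 restricts to units where X_3's equation naturally yields -3: X_1 ∈ {3, 2, 7, 5}. In that subpopulation X_4 = 3, 2, 7, 5, mean 4.25.

4.25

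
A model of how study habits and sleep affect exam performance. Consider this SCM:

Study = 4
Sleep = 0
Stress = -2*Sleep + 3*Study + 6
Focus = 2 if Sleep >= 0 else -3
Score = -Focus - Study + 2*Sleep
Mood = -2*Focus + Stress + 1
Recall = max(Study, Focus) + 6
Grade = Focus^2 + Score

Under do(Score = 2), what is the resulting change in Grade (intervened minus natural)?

8

do(Score=2) replaces the equation Score = -Focus - Study + 2*Sleep with the constant Score = 2.
Focus = 2 if Sleep >= 0 else -3  [with Sleep=0]  = 2
Grade = Focus^2 + Score  [with Focus=2, Score=2]  = 6
Without intervention: Focus = 2 if Sleep >= 0 else -3  [with Sleep=0]  = 2; Score = -Focus - Study + 2*Sleep  [with Focus=2, Study=4, Sleep=0]  = -6; Grade = Focus^2 + Score  [with Focus=2, Score=-6]  = -2.
Change = 6 − (-2) = 8.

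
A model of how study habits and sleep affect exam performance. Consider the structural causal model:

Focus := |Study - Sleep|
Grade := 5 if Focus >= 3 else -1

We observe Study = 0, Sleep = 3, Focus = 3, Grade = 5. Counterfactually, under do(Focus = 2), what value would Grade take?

The intervention breaks the incoming arrows to Focus: Focus := |Study - Sleep| no longer applies, and Focus = 2.
Grade = 5 if Focus >= 3 else -1  [with Focus=2]  = -1

-1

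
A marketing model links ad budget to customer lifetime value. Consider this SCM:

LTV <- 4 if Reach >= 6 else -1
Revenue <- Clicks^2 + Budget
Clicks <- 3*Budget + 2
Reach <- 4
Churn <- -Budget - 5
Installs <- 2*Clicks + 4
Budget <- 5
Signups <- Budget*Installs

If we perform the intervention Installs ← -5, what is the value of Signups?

Intervening sets Installs = -5 and removes its equation (Installs <- 2*Clicks + 4).
Signups = Budget*Installs  [with Budget=5, Installs=-5]  = -25

-25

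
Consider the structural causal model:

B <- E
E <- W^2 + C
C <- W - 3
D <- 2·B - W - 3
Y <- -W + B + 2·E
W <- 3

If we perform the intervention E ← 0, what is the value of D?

do(E=0) replaces the equation E <- W^2 + C with the constant E = 0.
B = E  [with E=0]  = 0
D = 2·B - W - 3  [with B=0, W=3]  = -6

-6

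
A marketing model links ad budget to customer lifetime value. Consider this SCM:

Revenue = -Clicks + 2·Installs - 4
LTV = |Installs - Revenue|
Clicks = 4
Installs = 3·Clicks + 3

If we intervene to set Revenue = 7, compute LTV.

The intervention breaks the incoming arrows to Revenue: Revenue = -Clicks + 2·Installs - 4 no longer applies, and Revenue = 7.
Installs = 3·Clicks + 3  [with Clicks=4]  = 15
LTV = |Installs - Revenue|  [with Installs=15, Revenue=7]  = 8

8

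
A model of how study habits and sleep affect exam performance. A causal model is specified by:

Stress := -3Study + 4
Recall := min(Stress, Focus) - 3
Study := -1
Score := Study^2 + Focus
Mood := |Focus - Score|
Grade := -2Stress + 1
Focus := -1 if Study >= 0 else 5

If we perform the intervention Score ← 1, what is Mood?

Intervening sets Score = 1 and removes its equation (Score := Study^2 + Focus).
Focus = -1 if Study >= 0 else 5  [with Study=-1]  = 5
Mood = |Focus - Score|  [with Focus=5, Score=1]  = 4

4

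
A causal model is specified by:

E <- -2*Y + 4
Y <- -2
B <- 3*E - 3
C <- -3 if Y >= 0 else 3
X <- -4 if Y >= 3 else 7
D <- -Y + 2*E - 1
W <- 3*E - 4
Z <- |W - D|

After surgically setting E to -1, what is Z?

6

Under do(E=-1), the mechanism E <- -2*Y + 4 is discarded; E is fixed at -1.
D = -Y + 2*E - 1  [with Y=-2, E=-1]  = -1
W = 3*E - 4  [with E=-1]  = -7
Z = |W - D|  [with W=-7, D=-1]  = 6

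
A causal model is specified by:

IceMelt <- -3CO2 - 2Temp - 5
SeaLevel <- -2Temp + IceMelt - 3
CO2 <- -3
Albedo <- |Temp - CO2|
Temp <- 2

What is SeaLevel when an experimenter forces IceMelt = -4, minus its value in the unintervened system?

-4

do(IceMelt=-4) replaces the equation IceMelt <- -3CO2 - 2Temp - 5 with the constant IceMelt = -4.
SeaLevel = -2Temp + IceMelt - 3  [with Temp=2, IceMelt=-4]  = -11
Without intervention: IceMelt = -3CO2 - 2Temp - 5  [with CO2=-3, Temp=2]  = 0; SeaLevel = -2Temp + IceMelt - 3  [with Temp=2, IceMelt=0]  = -7.
Change = -11 − (-7) = -4.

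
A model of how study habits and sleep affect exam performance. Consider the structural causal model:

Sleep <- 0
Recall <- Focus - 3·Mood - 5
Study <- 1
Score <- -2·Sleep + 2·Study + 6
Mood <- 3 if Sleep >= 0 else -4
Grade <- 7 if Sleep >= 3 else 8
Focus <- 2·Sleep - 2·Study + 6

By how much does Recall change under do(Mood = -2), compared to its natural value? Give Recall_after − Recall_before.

The intervention breaks the incoming arrows to Mood: Mood <- 3 if Sleep >= 0 else -4 no longer applies, and Mood = -2.
Focus = 2·Sleep - 2·Study + 6  [with Sleep=0, Study=1]  = 4
Recall = Focus - 3·Mood - 5  [with Focus=4, Mood=-2]  = 5
Without intervention: Focus = 2·Sleep - 2·Study + 6  [with Sleep=0, Study=1]  = 4; Mood = 3 if Sleep >= 0 else -4  [with Sleep=0]  = 3; Recall = Focus - 3·Mood - 5  [with Focus=4, Mood=3]  = -10.
Change = 5 − (-10) = 15.

15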